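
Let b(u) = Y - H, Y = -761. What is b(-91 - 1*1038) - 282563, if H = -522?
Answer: -282802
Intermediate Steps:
b(u) = -239 (b(u) = -761 - 1*(-522) = -761 + 522 = -239)
b(-91 - 1*1038) - 282563 = -239 - 282563 = -282802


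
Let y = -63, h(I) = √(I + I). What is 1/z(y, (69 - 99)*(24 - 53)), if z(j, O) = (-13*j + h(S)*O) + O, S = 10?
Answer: -563/4095093 + 580*√5/4095093 ≈ 0.00017922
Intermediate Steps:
h(I) = √2*√I (h(I) = √(2*I) = √2*√I)
z(j, O) = O - 13*j + 2*O*√5 (z(j, O) = (-13*j + (√2*√10)*O) + O = (-13*j + (2*√5)*O) + O = (-13*j + 2*O*√5) + O = O - 13*j + 2*O*√5)
1/z(y, (69 - 99)*(24 - 53)) = 1/((69 - 99)*(24 - 53) - 13*(-63) + 2*((69 - 99)*(24 - 53))*√5) = 1/(-30*(-29) + 819 + 2*(-30*(-29))*√5) = 1/(870 + 819 + 2*870*√5) = 1/(870 + 819 + 1740*√5) = 1/(1689 + 1740*√5)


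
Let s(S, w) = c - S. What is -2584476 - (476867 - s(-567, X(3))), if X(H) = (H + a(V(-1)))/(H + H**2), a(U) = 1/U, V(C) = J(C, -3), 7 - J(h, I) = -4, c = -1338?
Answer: -3062114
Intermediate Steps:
J(h, I) = 11 (J(h, I) = 7 - 1*(-4) = 7 + 4 = 11)
V(C) = 11
X(H) = (1/11 + H)/(H + H**2) (X(H) = (H + 1/11)/(H + H**2) = (1/11 + H)/(H + H**2))
s(S, w) = -1338 - S
-2584476 - (476867 - s(-567, X(3))) = -2584476 - (476867 - (-1338 - 1*(-567))) = -2584476 - (476867 - (-1338 + 567)) = -2584476 - (476867 - 1*(-771)) = -2584476 - (476867 + 771) = -2584476 - 1*477638 = -2584476 - 477638 = -3062114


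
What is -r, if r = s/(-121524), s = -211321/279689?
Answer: -211321/33988926036 ≈ -6.2173e-6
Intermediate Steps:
s = -211321/279689 (s = -211321*1/279689 = -211321/279689 ≈ -0.75556)
r = 211321/33988926036 (r = -211321/279689/(-121524) = -211321/279689*(-1/121524) = 211321/33988926036 ≈ 6.2173e-6)
-r = -1*211321/33988926036 = -211321/33988926036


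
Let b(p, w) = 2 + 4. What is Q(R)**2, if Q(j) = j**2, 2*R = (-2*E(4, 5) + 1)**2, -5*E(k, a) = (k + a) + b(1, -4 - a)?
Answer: 5764801/16 ≈ 3.6030e+5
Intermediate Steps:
b(p, w) = 6
E(k, a) = -6/5 - a/5 - k/5 (E(k, a) = -((k + a) + 6)/5 = -((a + k) + 6)/5 = -(6 + a + k)/5 = -6/5 - a/5 - k/5)
R = 49/2 (R = (-2*(-6/5 - 1/5*5 - 1/5*4) + 1)**2/2 = (-2*(-6/5 - 1 - 4/5) + 1)**2/2 = (-2*(-3) + 1)**2/2 = (6 + 1)**2/2 = (1/2)*7**2 = (1/2)*49 = 49/2 ≈ 24.500)
Q(R)**2 = ((49/2)**2)**2 = (2401/4)**2 = 5764801/16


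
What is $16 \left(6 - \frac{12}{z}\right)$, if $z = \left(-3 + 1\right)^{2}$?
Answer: $48$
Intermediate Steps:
$z = 4$ ($z = \left(-2\right)^{2} = 4$)
$16 \left(6 - \frac{12}{z}\right) = 16 \left(6 - \frac{12}{4}\right) = 16 \left(6 - 3\right) = 16 \cdot 3 = 48$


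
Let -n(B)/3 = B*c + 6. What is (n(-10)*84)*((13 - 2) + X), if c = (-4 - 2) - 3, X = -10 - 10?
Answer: 217728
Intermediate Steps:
X = -20
c = -9 (c = -6 - 3 = -9)
n(B) = -18 + 27*B (n(B) = -3*(B*(-9) + 6) = -3*(-9*B + 6) = -3*(6 - 9*B) = -18 + 27*B)
(n(-10)*84)*((13 - 2) + X) = ((-18 + 27*(-10))*84)*((13 - 2) - 20) = ((-18 - 270)*84)*(11 - 20) = -288*84*(-9) = -24192*(-9) = 217728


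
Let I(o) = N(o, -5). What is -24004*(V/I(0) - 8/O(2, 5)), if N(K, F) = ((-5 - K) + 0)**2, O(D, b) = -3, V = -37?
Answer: -2136356/75 ≈ -28485.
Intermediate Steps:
N(K, F) = (-5 - K)**2
I(o) = (5 + o)**2
-24004*(V/I(0) - 8/O(2, 5)) = -24004*(-37/(5 + 0)**2 - 8/(-3)) = -24004*(-37/(5**2) - 8*(-1/3)) = -24004*(-37/25 + 8/3) = -24004*89/75 = -2136356/75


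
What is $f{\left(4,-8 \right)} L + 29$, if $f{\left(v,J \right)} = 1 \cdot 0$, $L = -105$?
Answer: $29$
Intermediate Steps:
$f{\left(v,J \right)} = 0$
$f{\left(4,-8 \right)} L + 29 = 0 \left(-105\right) + 29 = 0 + 29 = 29$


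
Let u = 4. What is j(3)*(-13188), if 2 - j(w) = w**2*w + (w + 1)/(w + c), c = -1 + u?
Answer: 338492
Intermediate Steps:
c = 3 (c = -1 + 4 = 3)
j(w) = 2 - w**3 - (1 + w)/(3 + w) (j(w) = 2 - (w**2*w + (w + 1)/(w + 3)) = 2 - (w**3 + (1 + w)/(3 + w)) = 2 + (-w**3 - (1 + w)/(3 + w)) = 2 - w**3 - (1 + w)/(3 + w))
j(3)*(-13188) = ((5 + 3 - 1*3**4 - 3*3**3)/(3 + 3))*(-13188) = ((5 + 3 - 1*81 - 3*27)/6)*(-13188) = ((5 + 3 - 81 - 81)/6)*(-13188) = ((1/6)*(-154))*(-13188) = -77/3*(-13188) = 338492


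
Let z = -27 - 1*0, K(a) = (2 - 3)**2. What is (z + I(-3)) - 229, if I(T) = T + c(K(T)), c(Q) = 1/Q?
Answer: -258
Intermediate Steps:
K(a) = 1 (K(a) = (-1)**2 = 1)
z = -27 (z = -27 + 0 = -27)
I(T) = 1 + T (I(T) = T + 1/1 = T + 1 = 1 + T)
(z + I(-3)) - 229 = (-27 + (1 - 3)) - 229 = (-27 - 2) - 229 = -29 - 229 = -258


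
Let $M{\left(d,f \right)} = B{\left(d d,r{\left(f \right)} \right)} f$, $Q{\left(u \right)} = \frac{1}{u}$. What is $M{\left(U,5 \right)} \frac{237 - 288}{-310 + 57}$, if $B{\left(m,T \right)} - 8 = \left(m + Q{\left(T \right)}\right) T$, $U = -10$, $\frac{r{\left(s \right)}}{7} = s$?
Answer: $\frac{81345}{23} \approx 3536.7$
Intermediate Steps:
$r{\left(s \right)} = 7 s$
$B{\left(m,T \right)} = 8 + T \left(m + \frac{1}{T}\right)$ ($B{\left(m,T \right)} = 8 + \left(m + \frac{1}{T}\right) T = 8 + T \left(m + \frac{1}{T}\right)$)
$M{\left(d,f \right)} = f \left(9 + 7 f d^{2}\right)$ ($M{\left(d,f \right)} = \left(9 + 7 f d d\right) f = \left(9 + 7 f d^{2}\right) f = f \left(9 + 7 f d^{2}\right)$)
$M{\left(U,5 \right)} \frac{237 - 288}{-310 + 57} = 5 \left(9 + 7 \cdot 5 \left(-10\right)^{2}\right) \frac{237 - 288}{-310 + 57} = 5 \left(9 + 7 \cdot 5 \cdot 100\right) \left(- \frac{51}{-253}\right) = 5 \left(9 + 3500\right) \left(\left(-51\right) \left(- \frac{1}{253}\right)\right) = 5 \cdot 3509 \cdot \frac{51}{253} = 17545 \cdot \frac{51}{253} = \frac{81345}{23}$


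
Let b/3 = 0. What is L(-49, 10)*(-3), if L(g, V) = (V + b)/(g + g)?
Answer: 15/49 ≈ 0.30612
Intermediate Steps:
b = 0 (b = 3*0 = 0)
L(g, V) = V/(2*g) (L(g, V) = (V + 0)/(g + g) = V/((2*g)) = V*(1/(2*g)) = V/(2*g))
L(-49, 10)*(-3) = ((½)*10/(-49))*(-3) = ((½)*10*(-1/49))*(-3) = -5/49*(-3) = 15/49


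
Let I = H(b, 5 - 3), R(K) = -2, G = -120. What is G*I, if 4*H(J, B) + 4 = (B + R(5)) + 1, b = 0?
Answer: 90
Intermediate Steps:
H(J, B) = -5/4 + B/4 (H(J, B) = -1 + ((B - 2) + 1)/4 = -1 + ((-2 + B) + 1)/4 = -1 + (-1 + B)/4 = -1 + (-¼ + B/4) = -5/4 + B/4)
I = -¾ (I = -5/4 + (5 - 3)/4 = -5/4 + (¼)*2 = -5/4 + ½ = -¾ ≈ -0.75000)
G*I = -120*(-¾) = 90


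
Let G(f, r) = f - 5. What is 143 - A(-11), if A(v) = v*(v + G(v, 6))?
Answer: -154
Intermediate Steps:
G(f, r) = -5 + f
A(v) = v*(-5 + 2*v) (A(v) = v*(v + (-5 + v)) = v*(-5 + 2*v))
143 - A(-11) = 143 - (-11)*(-5 + 2*(-11)) = 143 - (-11)*(-5 - 22) = 143 - (-11)*(-27) = 143 - 1*297 = 143 - 297 = -154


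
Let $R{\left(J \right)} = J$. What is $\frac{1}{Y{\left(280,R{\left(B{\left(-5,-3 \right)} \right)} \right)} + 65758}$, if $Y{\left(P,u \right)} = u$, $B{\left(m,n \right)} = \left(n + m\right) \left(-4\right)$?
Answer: $\frac{1}{65790} \approx 1.52 \cdot 10^{-5}$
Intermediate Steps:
$B{\left(m,n \right)} = - 4 m - 4 n$ ($B{\left(m,n \right)} = \left(m + n\right) \left(-4\right) = - 4 m - 4 n$)
$\frac{1}{Y{\left(280,R{\left(B{\left(-5,-3 \right)} \right)} \right)} + 65758} = \frac{1}{\left(\left(-4\right) \left(-5\right) - -12\right) + 65758} = \frac{1}{\left(20 + 12\right) + 65758} = \frac{1}{32 + 65758} = \frac{1}{65790}$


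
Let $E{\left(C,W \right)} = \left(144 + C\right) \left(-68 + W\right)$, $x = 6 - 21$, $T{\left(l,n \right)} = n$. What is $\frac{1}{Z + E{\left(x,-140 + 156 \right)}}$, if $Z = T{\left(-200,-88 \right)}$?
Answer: $- \frac{1}{6796} \approx -0.00014715$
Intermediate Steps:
$x = -15$ ($x = 6 - 21 = -15$)
$Z = -88$
$E{\left(C,W \right)} = \left(-68 + W\right) \left(144 + C\right)$
$\frac{1}{Z + E{\left(x,-140 + 156 \right)}} = \frac{1}{-88 - \left(8772 - 129 \left(-140 + 156\right)\right)} = \frac{1}{-88 + \left(-9792 + 1020 + 144 \cdot 16 - 240\right)} = \frac{1}{-88 + \left(-9792 + 1020 + 2304 - 240\right)} = \frac{1}{-88 - 6708} = \frac{1}{-6796} = - \frac{1}{6796}$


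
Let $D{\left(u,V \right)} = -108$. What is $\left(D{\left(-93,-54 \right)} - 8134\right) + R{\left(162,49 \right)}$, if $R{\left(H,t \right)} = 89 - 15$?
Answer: $-8168$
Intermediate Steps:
$R{\left(H,t \right)} = 74$
$\left(D{\left(-93,-54 \right)} - 8134\right) + R{\left(162,49 \right)} = \left(-108 - 8134\right) + 74 = -8242 + 74 = -8168$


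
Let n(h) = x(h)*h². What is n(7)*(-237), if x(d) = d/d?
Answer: -11613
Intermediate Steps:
x(d) = 1
n(h) = h² (n(h) = 1*h² = h²)
n(7)*(-237) = 7²*(-237) = 49*(-237) = -11613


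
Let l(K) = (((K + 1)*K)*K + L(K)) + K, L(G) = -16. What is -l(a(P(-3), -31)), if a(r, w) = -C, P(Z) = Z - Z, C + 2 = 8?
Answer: 202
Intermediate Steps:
C = 6 (C = -2 + 8 = 6)
P(Z) = 0
a(r, w) = -6 (a(r, w) = -1*6 = -6)
l(K) = -16 + K + K**2*(1 + K) (l(K) = (((K + 1)*K)*K - 16) + K = (((1 + K)*K)*K - 16) + K = ((K*(1 + K))*K - 16) + K = (K**2*(1 + K) - 16) + K = (-16 + K**2*(1 + K)) + K = -16 + K + K**2*(1 + K))
-l(a(P(-3), -31)) = -(-16 - 6 + (-6)**2 + (-6)**3) = -(-16 - 6 + 36 - 216) = -1*(-202) = 202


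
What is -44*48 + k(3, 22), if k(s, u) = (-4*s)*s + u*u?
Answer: -1664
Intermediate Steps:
k(s, u) = u² - 4*s² (k(s, u) = -4*s² + u² = u² - 4*s²)
-44*48 + k(3, 22) = -44*48 + (22² - 4*3²) = -2112 + (484 - 4*9) = -2112 + (484 - 36) = -2112 + 448 = -1664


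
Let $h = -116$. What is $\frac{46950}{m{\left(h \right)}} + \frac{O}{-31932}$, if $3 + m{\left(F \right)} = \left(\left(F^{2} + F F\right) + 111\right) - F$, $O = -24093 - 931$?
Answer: $\frac{272282333}{108313344} \approx 2.5138$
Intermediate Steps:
$O = -25024$
$m{\left(F \right)} = 108 - F + 2 F^{2}$ ($m{\left(F \right)} = -3 - \left(-111 + F - F^{2} - F F\right) = -3 - \left(-111 + F - 2 F^{2}\right) = -3 + \left(111 - F + 2 F^{2}\right) = 108 - F + 2 F^{2}$)
$\frac{46950}{m{\left(h \right)}} + \frac{O}{-31932} = \frac{46950}{108 - -116 + 2 \left(-116\right)^{2}} - \frac{25024}{-31932} = \frac{46950}{108 + 116 + 2 \cdot 13456} - - \frac{6256}{7983} = \frac{46950}{108 + 116 + 26912} + \frac{6256}{7983} = \frac{46950}{27136} + \frac{6256}{7983} = 46950 \cdot \frac{1}{27136} + \frac{6256}{7983} = \frac{23475}{13568} + \frac{6256}{7983} = \frac{272282333}{108313344}$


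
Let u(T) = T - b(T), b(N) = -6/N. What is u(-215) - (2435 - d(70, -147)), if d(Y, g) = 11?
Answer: -567391/215 ≈ -2639.0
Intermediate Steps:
u(T) = T + 6/T (u(T) = T - (-6)/T = T + 6/T)
u(-215) - (2435 - d(70, -147)) = (-215 + 6/(-215)) - (2435 - 1*11) = (-215 + 6*(-1/215)) - (2435 - 11) = (-215 - 6/215) - 1*2424 = -46231/215 - 2424 = -567391/215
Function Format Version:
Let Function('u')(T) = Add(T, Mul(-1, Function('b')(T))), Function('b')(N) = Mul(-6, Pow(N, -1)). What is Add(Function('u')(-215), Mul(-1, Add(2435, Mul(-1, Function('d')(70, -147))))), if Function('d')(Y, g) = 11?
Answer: Rational(-567391, 215) ≈ -2639.0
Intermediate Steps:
Function('u')(T) = Add(T, Mul(6, Pow(T, -1))) (Function('u')(T) = Add(T, Mul(-1, Mul(-6, Pow(T, -1)))) = Add(T, Mul(6, Pow(T, -1))))
Add(Function('u')(-215), Mul(-1, Add(2435, Mul(-1, Function('d')(70, -147))))) = Add(Add(-215, Mul(6, Pow(-215, -1))), Mul(-1, Add(2435, Mul(-1, 11)))) = Add(Add(-215, Mul(6, Rational(-1, 215))), Mul(-1, Add(2435, -11))) = Add(Add(-215, Rational(-6, 215)), Mul(-1, 2424)) = Add(Rational(-46231, 215), -2424) = Rational(-567391, 215)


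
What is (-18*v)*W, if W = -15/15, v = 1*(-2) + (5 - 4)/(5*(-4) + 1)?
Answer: -702/19 ≈ -36.947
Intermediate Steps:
v = -39/19 (v = -2 + 1/(-20 + 1) = -2 + 1/(-19) = -2 + 1*(-1/19) = -2 - 1/19 = -39/19 ≈ -2.0526)
W = -1 (W = -15*1/15 = -1)
(-18*v)*W = -18*(-39/19)*(-1) = (702/19)*(-1) = -702/19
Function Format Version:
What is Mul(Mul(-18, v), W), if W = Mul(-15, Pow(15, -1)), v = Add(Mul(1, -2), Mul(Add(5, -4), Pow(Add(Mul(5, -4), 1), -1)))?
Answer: Rational(-702, 19) ≈ -36.947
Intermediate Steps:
v = Rational(-39, 19) (v = Add(-2, Mul(1, Pow(Add(-20, 1), -1))) = Add(-2, Mul(1, Pow(-19, -1))) = Add(-2, Mul(1, Rational(-1, 19))) = Add(-2, Rational(-1, 19)) = Rational(-39, 19) ≈ -2.0526)
W = -1 (W = Mul(-15, Rational(1, 15)) = -1)
Mul(Mul(-18, v), W) = Mul(Mul(-18, Rational(-39, 19)), -1) = Mul(Rational(702, 19), -1) = Rational(-702, 19)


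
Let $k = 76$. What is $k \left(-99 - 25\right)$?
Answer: $-9424$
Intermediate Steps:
$k \left(-99 - 25\right) = 76 \left(-99 - 25\right) = 76 \left(-124\right) = -9424$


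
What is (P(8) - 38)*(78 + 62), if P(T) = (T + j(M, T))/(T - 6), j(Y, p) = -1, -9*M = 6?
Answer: -4830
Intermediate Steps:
M = -2/3 (M = -1/9*6 = -2/3 ≈ -0.66667)
P(T) = (-1 + T)/(-6 + T) (P(T) = (T - 1)/(T - 6) = (-1 + T)/(-6 + T))
(P(8) - 38)*(78 + 62) = ((-1 + 8)/(-6 + 8) - 38)*(78 + 62) = (7/2 - 38)*140 = -69/2*140 = -4830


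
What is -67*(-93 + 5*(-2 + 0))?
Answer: 6901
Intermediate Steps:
-67*(-93 + 5*(-2 + 0)) = -67*(-93 + 5*(-2)) = -67*(-93 - 10) = -67*(-103) = 6901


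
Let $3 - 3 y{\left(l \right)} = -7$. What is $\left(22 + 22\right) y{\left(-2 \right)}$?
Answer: $\frac{440}{3} \approx 146.67$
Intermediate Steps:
$y{\left(l \right)} = \frac{10}{3}$ ($y{\left(l \right)} = 1 - - \frac{7}{3} = 1 + \frac{7}{3} = \frac{10}{3}$)
$\left(22 + 22\right) y{\left(-2 \right)} = \left(22 + 22\right) \frac{10}{3} = 44 \cdot \frac{10}{3} = \frac{440}{3}$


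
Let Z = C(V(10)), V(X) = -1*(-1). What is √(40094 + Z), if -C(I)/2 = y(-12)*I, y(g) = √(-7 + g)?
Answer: √(40094 - 2*I*√19) ≈ 200.23 - 0.022*I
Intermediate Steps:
V(X) = 1
C(I) = -2*I*I*√19 (C(I) = -2*√(-7 - 12)*I = -2*√(-19)*I = -2*I*√19*I = -2*I*I*√19)
Z = -2*I*√19 (Z = -2*I*1*√19 = -2*I*√19 ≈ -8.7178*I)
√(40094 + Z) = √(40094 - 2*I*√19)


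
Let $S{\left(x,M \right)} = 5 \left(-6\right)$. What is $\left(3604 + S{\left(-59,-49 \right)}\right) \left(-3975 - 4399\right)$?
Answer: $-29928676$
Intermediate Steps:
$S{\left(x,M \right)} = -30$
$\left(3604 + S{\left(-59,-49 \right)}\right) \left(-3975 - 4399\right) = \left(3604 - 30\right) \left(-3975 - 4399\right) = 3574 \left(-8374\right) = -29928676$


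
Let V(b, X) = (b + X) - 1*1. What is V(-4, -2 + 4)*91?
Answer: -273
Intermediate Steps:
V(b, X) = -1 + X + b (V(b, X) = (X + b) - 1 = -1 + X + b)
V(-4, -2 + 4)*91 = (-1 + (-2 + 4) - 4)*91 = (-1 + 2 - 4)*91 = -3*91 = -273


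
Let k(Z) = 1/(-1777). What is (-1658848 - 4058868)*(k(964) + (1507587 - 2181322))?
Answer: 6845404522432736/1777 ≈ 3.8522e+12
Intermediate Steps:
k(Z) = -1/1777
(-1658848 - 4058868)*(k(964) + (1507587 - 2181322)) = (-1658848 - 4058868)*(-1/1777 + (1507587 - 2181322)) = -5717716*(-1/1777 - 673735) = -5717716*(-1197227096/1777) = 6845404522432736/1777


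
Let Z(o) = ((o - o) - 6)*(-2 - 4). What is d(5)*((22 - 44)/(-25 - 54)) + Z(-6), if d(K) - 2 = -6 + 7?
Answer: 2910/79 ≈ 36.835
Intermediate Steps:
d(K) = 3 (d(K) = 2 + (-6 + 7) = 2 + 1 = 3)
Z(o) = 36 (Z(o) = (0 - 6)*(-6) = -6*(-6) = 36)
d(5)*((22 - 44)/(-25 - 54)) + Z(-6) = 3*((22 - 44)/(-25 - 54)) + 36 = 3*(-22/(-79)) + 36 = 3*(-22*(-1/79)) + 36 = 3*(22/79) + 36 = 66/79 + 36 = 2910/79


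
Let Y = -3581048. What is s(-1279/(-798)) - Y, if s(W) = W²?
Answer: 2280427326433/636804 ≈ 3.5811e+6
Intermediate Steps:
s(-1279/(-798)) - Y = (-1279/(-798))² - 1*(-3581048) = (-1279*(-1/798))² + 3581048 = (1279/798)² + 3581048 = 1635841/636804 + 3581048 = 2280427326433/636804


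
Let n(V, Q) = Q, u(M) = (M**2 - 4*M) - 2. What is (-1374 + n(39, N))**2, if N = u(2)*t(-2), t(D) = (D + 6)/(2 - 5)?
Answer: 1865956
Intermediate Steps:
t(D) = -2 - D/3 (t(D) = (6 + D)/(-3) = (6 + D)*(-1/3) = -2 - D/3)
u(M) = -2 + M**2 - 4*M
N = 8 (N = (-2 + 2**2 - 4*2)*(-2 - 1/3*(-2)) = (-2 + 4 - 8)*(-2 + 2/3) = -6*(-4/3) = 8)
(-1374 + n(39, N))**2 = (-1374 + 8)**2 = (-1366)**2 = 1865956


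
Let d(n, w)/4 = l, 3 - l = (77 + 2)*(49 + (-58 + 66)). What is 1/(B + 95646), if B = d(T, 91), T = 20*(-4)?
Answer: 1/77646 ≈ 1.2879e-5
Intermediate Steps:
l = -4500 (l = 3 - (77 + 2)*(49 + (-58 + 66)) = 3 - 79*(49 + 8) = 3 - 79*57 = 3 - 1*4503 = 3 - 4503 = -4500)
T = -80
d(n, w) = -18000 (d(n, w) = 4*(-4500) = -18000)
B = -18000
1/(B + 95646) = 1/(-18000 + 95646) = 1/77646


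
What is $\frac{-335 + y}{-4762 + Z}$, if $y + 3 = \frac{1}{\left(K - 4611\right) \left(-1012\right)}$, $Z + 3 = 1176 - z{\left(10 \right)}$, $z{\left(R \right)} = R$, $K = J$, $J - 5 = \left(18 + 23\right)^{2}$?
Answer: $\frac{16957861}{180566100} \approx 0.093915$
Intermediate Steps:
$J = 1686$ ($J = 5 + \left(18 + 23\right)^{2} = 5 + 41^{2} = 5 + 1681 = 1686$)
$K = 1686$
$Z = 1163$ ($Z = -3 + \left(1176 - 10\right) = -3 + 1166 = 1163$)
$y = - \frac{8880299}{2960100}$ ($y = -3 + \frac{1}{\left(1686 - 4611\right) \left(-1012\right)} = -3 + \frac{1}{-2925} \left(- \frac{1}{1012}\right) = -3 - - \frac{1}{2960100} = -3 + \frac{1}{2960100} = - \frac{8880299}{2960100} \approx -3.0$)
$\frac{-335 + y}{-4762 + Z} = \frac{-335 - \frac{8880299}{2960100}}{-4762 + 1163} = - \frac{1000513799}{2960100 \left(-3599\right)} = \left(- \frac{1000513799}{2960100}\right) \left(- \frac{1}{3599}\right) = \frac{16957861}{180566100}$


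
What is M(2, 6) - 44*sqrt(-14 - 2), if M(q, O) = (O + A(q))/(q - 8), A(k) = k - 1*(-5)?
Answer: -13/6 - 176*I ≈ -2.1667 - 176.0*I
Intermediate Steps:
A(k) = 5 + k (A(k) = k + 5 = 5 + k)
M(q, O) = (5 + O + q)/(-8 + q) (M(q, O) = (O + (5 + q))/(q - 8) = (5 + O + q)/(-8 + q))
M(2, 6) - 44*sqrt(-14 - 2) = (5 + 6 + 2)/(-8 + 2) - 44*sqrt(-14 - 2) = 13/(-6) - 176*I = -1/6*13 - 176*I = -13/6 - 176*I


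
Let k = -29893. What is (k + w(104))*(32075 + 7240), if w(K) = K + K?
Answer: -1167065775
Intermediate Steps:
w(K) = 2*K
(k + w(104))*(32075 + 7240) = (-29893 + 2*104)*(32075 + 7240) = (-29893 + 208)*39315 = -29685*39315 = -1167065775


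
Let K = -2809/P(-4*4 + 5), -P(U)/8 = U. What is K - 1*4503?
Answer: -399073/88 ≈ -4534.9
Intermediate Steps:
P(U) = -8*U
K = -2809/88 (K = -2809*(-1/(8*(-4*4 + 5))) = -2809*(-1/(8*(-16 + 5))) = -2809/((-8*(-11))) = -2809/88 ≈ -31.920)
K - 1*4503 = -2809/88 - 1*4503 = -2809/88 - 4503 = -399073/88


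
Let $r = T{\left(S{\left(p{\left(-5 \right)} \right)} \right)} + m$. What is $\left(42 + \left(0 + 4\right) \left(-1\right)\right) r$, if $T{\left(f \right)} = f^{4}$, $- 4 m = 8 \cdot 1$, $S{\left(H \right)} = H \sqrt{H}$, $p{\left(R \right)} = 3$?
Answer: $27626$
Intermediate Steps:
$S{\left(H \right)} = H^{\frac{3}{2}}$
$m = -2$ ($m = - \frac{8 \cdot 1}{4} = \left(- \frac{1}{4}\right) 8 = -2$)
$r = 727$ ($r = \left(3^{\frac{3}{2}}\right)^{4} - 2 = \left(3 \sqrt{3}\right)^{4} - 2 = 729 - 2 = 727$)
$\left(42 + \left(0 + 4\right) \left(-1\right)\right) r = \left(42 + \left(0 + 4\right) \left(-1\right)\right) 727 = \left(42 + 4 \left(-1\right)\right) 727 = \left(42 - 4\right) 727 = 38 \cdot 727 = 27626$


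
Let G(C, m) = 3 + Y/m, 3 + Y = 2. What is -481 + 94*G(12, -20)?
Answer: -1943/10 ≈ -194.30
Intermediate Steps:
Y = -1 (Y = -3 + 2 = -1)
G(C, m) = 3 - 1/m
-481 + 94*G(12, -20) = -481 + 94*(3 - 1/(-20)) = -481 + 94*(3 - 1*(-1/20)) = -481 + 94*(3 + 1/20) = -481 + 94*(61/20) = -481 + 2867/10 = -1943/10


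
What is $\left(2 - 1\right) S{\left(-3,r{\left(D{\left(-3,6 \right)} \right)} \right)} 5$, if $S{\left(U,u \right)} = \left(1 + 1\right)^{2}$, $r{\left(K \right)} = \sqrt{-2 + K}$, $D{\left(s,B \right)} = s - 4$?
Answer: $20$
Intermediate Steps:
$D{\left(s,B \right)} = -4 + s$
$S{\left(U,u \right)} = 4$ ($S{\left(U,u \right)} = 2^{2} = 4$)
$\left(2 - 1\right) S{\left(-3,r{\left(D{\left(-3,6 \right)} \right)} \right)} 5 = \left(2 - 1\right) 4 \cdot 5 = 1 \cdot 4 \cdot 5 = 4 \cdot 5 = 20$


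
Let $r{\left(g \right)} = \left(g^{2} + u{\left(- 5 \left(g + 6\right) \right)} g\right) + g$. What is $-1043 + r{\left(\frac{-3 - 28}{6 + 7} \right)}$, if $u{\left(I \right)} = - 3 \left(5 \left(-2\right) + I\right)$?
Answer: $- \frac{209654}{169} \approx -1240.6$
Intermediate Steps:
$u{\left(I \right)} = 30 - 3 I$ ($u{\left(I \right)} = - 3 \left(-10 + I\right) = 30 - 3 I$)
$r{\left(g \right)} = g + g^{2} + g \left(120 + 15 g\right)$ ($r{\left(g \right)} = \left(g^{2} + \left(30 - 3 \left(- 5 \left(g + 6\right)\right)\right) g\right) + g = \left(g^{2} + \left(30 - 3 \left(- 5 \left(6 + g\right)\right)\right) g\right) + g = \left(g^{2} + \left(30 - 3 \left(-30 - 5 g\right)\right) g\right) + g = \left(g^{2} + \left(30 + \left(90 + 15 g\right)\right) g\right) + g = \left(g^{2} + \left(120 + 15 g\right) g\right) + g = \left(g^{2} + g \left(120 + 15 g\right)\right) + g = g + g^{2} + g \left(120 + 15 g\right)$)
$-1043 + r{\left(\frac{-3 - 28}{6 + 7} \right)} = -1043 + \frac{-3 - 28}{6 + 7} \left(121 + 16 \frac{-3 - 28}{6 + 7}\right) = -1043 + - \frac{31}{13} \left(121 + 16 \left(- \frac{31}{13}\right)\right) = -1043 + \left(-31\right) \frac{1}{13} \left(121 + 16 \left(\left(-31\right) \frac{1}{13}\right)\right) = -1043 - \frac{31 \left(121 + 16 \left(- \frac{31}{13}\right)\right)}{13} = -1043 - \frac{31 \left(121 - \frac{496}{13}\right)}{13} = -1043 - \frac{33387}{169} = - \frac{209654}{169}$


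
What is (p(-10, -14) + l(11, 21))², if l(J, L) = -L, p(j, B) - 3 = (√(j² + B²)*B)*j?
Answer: 5801924 - 10080*√74 ≈ 5.7152e+6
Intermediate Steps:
p(j, B) = 3 + B*j*√(B² + j²) (p(j, B) = 3 + (√(j² + B²)*B)*j = 3 + (√(B² + j²)*B)*j = 3 + (B*√(B² + j²))*j = 3 + B*j*√(B² + j²))
(p(-10, -14) + l(11, 21))² = ((3 - 14*(-10)*√((-14)² + (-10)²)) - 1*21)² = ((3 - 14*(-10)*√(196 + 100)) - 21)² = ((3 - 14*(-10)*√296) - 21)² = ((3 - 14*(-10)*2*√74) - 21)² = ((3 + 280*√74) - 21)² = (-18 + 280*√74)²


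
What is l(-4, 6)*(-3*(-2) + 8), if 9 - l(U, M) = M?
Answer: 42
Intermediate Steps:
l(U, M) = 9 - M
l(-4, 6)*(-3*(-2) + 8) = (9 - 1*6)*(-3*(-2) + 8) = (9 - 6)*(6 + 8) = 3*14 = 42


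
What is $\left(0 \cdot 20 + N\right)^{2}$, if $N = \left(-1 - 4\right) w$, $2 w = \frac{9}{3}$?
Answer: $\frac{225}{4} \approx 56.25$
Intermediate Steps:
$w = \frac{3}{2}$ ($w = \frac{9 \cdot \frac{1}{3}}{2} = \frac{1}{2} \cdot 3 = \frac{3}{2} \approx 1.5$)
$N = - \frac{15}{2}$ ($N = \left(-1 - 4\right) \frac{3}{2} = \left(-5\right) \frac{3}{2} = - \frac{15}{2} \approx -7.5$)
$\left(0 \cdot 20 + N\right)^{2} = \left(0 \cdot 20 - \frac{15}{2}\right)^{2} = \left(0 - \frac{15}{2}\right)^{2} = \left(- \frac{15}{2}\right)^{2} = \frac{225}{4}$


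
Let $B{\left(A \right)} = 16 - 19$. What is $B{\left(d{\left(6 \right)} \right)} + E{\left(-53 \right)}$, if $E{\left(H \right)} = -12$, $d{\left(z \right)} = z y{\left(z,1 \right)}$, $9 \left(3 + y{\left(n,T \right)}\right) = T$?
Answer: $-15$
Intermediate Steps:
$y{\left(n,T \right)} = -3 + \frac{T}{9}$
$d{\left(z \right)} = - \frac{26 z}{9}$ ($d{\left(z \right)} = z \left(-3 + \frac{1}{9} \cdot 1\right) = z \left(-3 + \frac{1}{9}\right) = z \left(- \frac{26}{9}\right) = - \frac{26 z}{9}$)
$B{\left(A \right)} = -3$ ($B{\left(A \right)} = 16 - 19 = -3$)
$B{\left(d{\left(6 \right)} \right)} + E{\left(-53 \right)} = -3 - 12 = -15$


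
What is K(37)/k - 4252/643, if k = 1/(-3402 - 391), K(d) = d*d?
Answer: -3338856983/643 ≈ -5.1926e+6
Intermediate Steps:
K(d) = d²
k = -1/3793 (k = 1/(-3793) = -1/3793 ≈ -0.00026364)
K(37)/k - 4252/643 = 37²/(-1/3793) - 4252/643 = 1369*(-3793) - 4252*1/643 = -5192617 - 4252/643 = -3338856983/643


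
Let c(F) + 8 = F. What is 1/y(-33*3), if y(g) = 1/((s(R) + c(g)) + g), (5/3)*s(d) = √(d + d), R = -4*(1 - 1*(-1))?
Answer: -206 + 12*I/5 ≈ -206.0 + 2.4*I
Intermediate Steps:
c(F) = -8 + F
R = -8 (R = -4*(1 + 1) = -4*2 = -8)
s(d) = 3*√2*√d/5 (s(d) = 3*√(d + d)/5 = 3*√(2*d)/5 = 3*(√2*√d)/5 = 3*√2*√d/5)
y(g) = 1/(-8 + 2*g + 12*I/5) (y(g) = 1/((3*√2*√(-8)/5 + (-8 + g)) + g) = 1/((3*√2*(2*I*√2)/5 + (-8 + g)) + g) = 1/((12*I/5 + (-8 + g)) + g) = 1/((-8 + g + 12*I/5) + g) = 1/(-8 + 2*g + 12*I/5))
1/y(-33*3) = 1/(5/(2*(-20 + 5*(-33*3) + 6*I))) = 1/(5/(2*(-20 + 5*(-99) + 6*I))) = 1/(5/(2*(-20 - 495 + 6*I))) = 1/(5/(2*(-515 + 6*I))) = 1/(5*((-515 - 6*I)/265261)/2) = 1/(5*(-515 - 6*I)/530522) = -206 + 12*I/5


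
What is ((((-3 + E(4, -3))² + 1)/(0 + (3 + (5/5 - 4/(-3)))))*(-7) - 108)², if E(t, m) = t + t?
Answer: 1292769/64 ≈ 20200.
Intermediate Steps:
E(t, m) = 2*t
((((-3 + E(4, -3))² + 1)/(0 + (3 + (5/5 - 4/(-3)))))*(-7) - 108)² = ((((-3 + 2*4)² + 1)/(0 + (3 + (5/5 - 4/(-3)))))*(-7) - 108)² = ((((-3 + 8)² + 1)/(0 + (3 + (5*(⅕) - 4*(-⅓)))))*(-7) - 108)² = (((5² + 1)/(0 + (3 + (1 + 4/3))))*(-7) - 108)² = (((25 + 1)/(0 + (3 + 7/3)))*(-7) - 108)² = ((26/(0 + 16/3))*(-7) - 108)² = ((26/(16/3))*(-7) - 108)² = ((26*(3/16))*(-7) - 108)² = ((39/8)*(-7) - 108)² = (-273/8 - 108)² = (-1137/8)² = 1292769/64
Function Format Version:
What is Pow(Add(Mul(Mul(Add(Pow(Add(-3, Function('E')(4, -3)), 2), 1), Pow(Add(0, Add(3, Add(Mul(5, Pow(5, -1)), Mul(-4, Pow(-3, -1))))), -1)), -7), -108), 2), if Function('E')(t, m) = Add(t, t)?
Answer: Rational(1292769, 64) ≈ 20200.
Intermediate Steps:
Function('E')(t, m) = Mul(2, t)
Pow(Add(Mul(Mul(Add(Pow(Add(-3, Function('E')(4, -3)), 2), 1), Pow(Add(0, Add(3, Add(Mul(5, Pow(5, -1)), Mul(-4, Pow(-3, -1))))), -1)), -7), -108), 2) = Pow(Add(Mul(Mul(Add(Pow(Add(-3, Mul(2, 4)), 2), 1), Pow(Add(0, Add(3, Add(Mul(5, Pow(5, -1)), Mul(-4, Pow(-3, -1))))), -1)), -7), -108), 2) = Pow(Add(Mul(Mul(Add(Pow(Add(-3, 8), 2), 1), Pow(Add(0, Add(3, Add(Mul(5, Rational(1, 5)), Mul(-4, Rational(-1, 3))))), -1)), -7), -108), 2) = Pow(Add(Mul(Mul(Add(Pow(5, 2), 1), Pow(Add(0, Add(3, Add(1, Rational(4, 3)))), -1)), -7), -108), 2) = Pow(Add(Mul(Mul(Add(25, 1), Pow(Add(0, Add(3, Rational(7, 3))), -1)), -7), -108), 2) = Pow(Add(Mul(Mul(26, Pow(Add(0, Rational(16, 3)), -1)), -7), -108), 2) = Pow(Add(Mul(Mul(26, Pow(Rational(16, 3), -1)), -7), -108), 2) = Pow(Add(Mul(Mul(26, Rational(3, 16)), -7), -108), 2) = Pow(Add(Mul(Rational(39, 8), -7), -108), 2) = Pow(Add(Rational(-273, 8), -108), 2) = Pow(Rational(-1137, 8), 2) = Rational(1292769, 64)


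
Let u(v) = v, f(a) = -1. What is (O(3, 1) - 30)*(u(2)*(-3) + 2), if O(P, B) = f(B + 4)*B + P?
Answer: 112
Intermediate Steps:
O(P, B) = P - B (O(P, B) = -B + P = P - B)
(O(3, 1) - 30)*(u(2)*(-3) + 2) = ((3 - 1*1) - 30)*(2*(-3) + 2) = ((3 - 1) - 30)*(-6 + 2) = (2 - 30)*(-4) = -28*(-4) = 112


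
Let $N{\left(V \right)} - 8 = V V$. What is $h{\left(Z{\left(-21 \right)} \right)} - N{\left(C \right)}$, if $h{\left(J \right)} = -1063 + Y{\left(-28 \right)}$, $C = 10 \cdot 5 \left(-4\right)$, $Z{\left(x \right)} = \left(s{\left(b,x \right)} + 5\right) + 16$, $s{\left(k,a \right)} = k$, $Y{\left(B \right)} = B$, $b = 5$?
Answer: $-41099$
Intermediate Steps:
$Z{\left(x \right)} = 26$ ($Z{\left(x \right)} = \left(5 + 5\right) + 16 = 10 + 16 = 26$)
$C = -200$ ($C = 50 \left(-4\right) = -200$)
$N{\left(V \right)} = 8 + V^{2}$ ($N{\left(V \right)} = 8 + V V = 8 + V^{2}$)
$h{\left(J \right)} = -1091$ ($h{\left(J \right)} = -1063 - 28 = -1091$)
$h{\left(Z{\left(-21 \right)} \right)} - N{\left(C \right)} = -1091 - \left(8 + \left(-200\right)^{2}\right) = -1091 - \left(8 + 40000\right) = -1091 - 40008 = -41099$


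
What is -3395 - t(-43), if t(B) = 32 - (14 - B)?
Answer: -3370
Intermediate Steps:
t(B) = 18 + B (t(B) = 32 + (-14 + B) = 18 + B)
-3395 - t(-43) = -3395 - (18 - 43) = -3395 - 1*(-25) = -3395 + 25 = -3370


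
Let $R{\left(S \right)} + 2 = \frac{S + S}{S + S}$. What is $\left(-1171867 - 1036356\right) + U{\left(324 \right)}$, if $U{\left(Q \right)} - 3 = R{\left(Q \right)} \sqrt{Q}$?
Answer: $-2208238$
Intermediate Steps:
$R{\left(S \right)} = -1$ ($R{\left(S \right)} = -2 + \frac{S + S}{S + S} = -2 + \frac{2 S}{2 S} = -2 + 2 S \frac{1}{2 S} = -2 + 1 = -1$)
$U{\left(Q \right)} = 3 - \sqrt{Q}$
$\left(-1171867 - 1036356\right) + U{\left(324 \right)} = \left(-1171867 - 1036356\right) + \left(3 - \sqrt{324}\right) = -2208223 + \left(3 - 18\right) = -2208223 - 15 = -2208238$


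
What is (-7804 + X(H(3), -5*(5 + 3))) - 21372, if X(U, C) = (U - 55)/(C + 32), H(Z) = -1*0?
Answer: -233353/8 ≈ -29169.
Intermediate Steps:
H(Z) = 0
X(U, C) = (-55 + U)/(32 + C)
(-7804 + X(H(3), -5*(5 + 3))) - 21372 = (-7804 + (-55 + 0)/(32 - 5*(5 + 3))) - 21372 = (-7804 - 55/(32 - 5*8)) - 21372 = (-7804 - 55/(32 - 40)) - 21372 = (-7804 - 55/(-8)) - 21372 = (-7804 - ⅛*(-55)) - 21372 = (-7804 + 55/8) - 21372 = -62377/8 - 21372 = -233353/8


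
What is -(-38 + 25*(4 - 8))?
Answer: 138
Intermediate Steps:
-(-38 + 25*(4 - 8)) = -(-38 + 25*(-4)) = -(-38 - 100) = -1*(-138) = 138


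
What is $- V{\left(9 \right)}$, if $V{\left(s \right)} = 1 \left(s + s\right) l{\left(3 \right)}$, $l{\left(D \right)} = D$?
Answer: $-54$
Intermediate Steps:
$V{\left(s \right)} = 6 s$ ($V{\left(s \right)} = 1 \left(s + s\right) 3 = 1 \cdot 2 s 3 = 2 s 3 = 6 s$)
$- V{\left(9 \right)} = - 6 \cdot 9 = \left(-1\right) 54 = -54$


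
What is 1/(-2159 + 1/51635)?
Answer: -51635/111479964 ≈ -0.00046318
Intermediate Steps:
1/(-2159 + 1/51635) = 1/(-111479964/51635) = -51635/111479964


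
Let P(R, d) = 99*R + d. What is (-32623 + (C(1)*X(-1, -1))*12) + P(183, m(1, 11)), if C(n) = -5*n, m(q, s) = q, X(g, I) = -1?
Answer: -14445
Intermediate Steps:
P(R, d) = d + 99*R
(-32623 + (C(1)*X(-1, -1))*12) + P(183, m(1, 11)) = (-32623 + (-5*1*(-1))*12) + (1 + 99*183) = (-32623 - 5*(-1)*12) + (1 + 18117) = (-32623 + 5*12) + 18118 = (-32623 + 60) + 18118 = -32563 + 18118 = -14445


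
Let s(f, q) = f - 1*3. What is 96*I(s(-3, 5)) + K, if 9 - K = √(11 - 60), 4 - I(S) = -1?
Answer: 489 - 7*I ≈ 489.0 - 7.0*I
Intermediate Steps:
s(f, q) = -3 + f (s(f, q) = f - 3 = -3 + f)
I(S) = 5 (I(S) = 4 - 1*(-1) = 4 + 1 = 5)
K = 9 - 7*I (K = 9 - √(11 - 60) = 9 - √(-49) = 9 - 7*I ≈ 9.0 - 7.0*I)
96*I(s(-3, 5)) + K = 96*5 + (9 - 7*I) = 480 + (9 - 7*I) = 489 - 7*I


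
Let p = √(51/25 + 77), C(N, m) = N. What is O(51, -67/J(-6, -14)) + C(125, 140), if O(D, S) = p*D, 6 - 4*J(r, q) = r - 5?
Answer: 125 + 102*√494/5 ≈ 578.41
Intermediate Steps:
J(r, q) = 11/4 - r/4 (J(r, q) = 3/2 - (r - 5)/4 = 3/2 - (-5 + r)/4 = 3/2 + (5/4 - r/4) = 11/4 - r/4)
p = 2*√494/5 (p = √(51*(1/25) + 77) = √(51/25 + 77) = √(1976/25) = 2*√494/5 ≈ 8.8904)
O(D, S) = 2*D*√494/5 (O(D, S) = (2*√494/5)*D = 2*D*√494/5)
O(51, -67/J(-6, -14)) + C(125, 140) = (⅖)*51*√494 + 125 = 102*√494/5 + 125 = 125 + 102*√494/5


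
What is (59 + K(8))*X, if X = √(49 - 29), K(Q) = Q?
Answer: 134*√5 ≈ 299.63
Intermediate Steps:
X = 2*√5 (X = √20 = 2*√5 ≈ 4.4721)
(59 + K(8))*X = (59 + 8)*(2*√5) = 67*(2*√5) = 134*√5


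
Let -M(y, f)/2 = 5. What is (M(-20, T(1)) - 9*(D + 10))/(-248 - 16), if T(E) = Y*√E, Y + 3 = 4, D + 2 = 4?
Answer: 59/132 ≈ 0.44697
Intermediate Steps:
D = 2 (D = -2 + 4 = 2)
Y = 1 (Y = -3 + 4 = 1)
T(E) = √E (T(E) = 1*√E = √E)
M(y, f) = -10 (M(y, f) = -2*5 = -10)
(M(-20, T(1)) - 9*(D + 10))/(-248 - 16) = (-10 - 9*(2 + 10))/(-248 - 16) = (-10 - 9*12)/(-264) = (-10 - 108)*(-1/264) = -118*(-1/264) = 59/132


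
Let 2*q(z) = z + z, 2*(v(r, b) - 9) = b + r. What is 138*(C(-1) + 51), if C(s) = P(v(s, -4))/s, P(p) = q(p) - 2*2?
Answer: 6693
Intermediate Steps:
v(r, b) = 9 + b/2 + r/2 (v(r, b) = 9 + (b + r)/2 = 9 + (b/2 + r/2) = 9 + b/2 + r/2)
q(z) = z (q(z) = (z + z)/2 = (2*z)/2 = z)
P(p) = -4 + p (P(p) = p - 2*2 = p - 4 = -4 + p)
C(s) = (3 + s/2)/s (C(s) = (-4 + (9 + (½)*(-4) + s/2))/s = (-4 + (9 - 2 + s/2))/s = (-4 + (7 + s/2))/s = (3 + s/2)/s)
138*(C(-1) + 51) = 138*((½)*(6 - 1)/(-1) + 51) = 138*((½)*(-1)*5 + 51) = 138*(-5/2 + 51) = 138*(97/2) = 6693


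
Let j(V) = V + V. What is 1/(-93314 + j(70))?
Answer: -1/93174 ≈ -1.0733e-5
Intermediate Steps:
j(V) = 2*V
1/(-93314 + j(70)) = 1/(-93314 + 2*70) = 1/(-93314 + 140) = 1/(-93174) = -1/93174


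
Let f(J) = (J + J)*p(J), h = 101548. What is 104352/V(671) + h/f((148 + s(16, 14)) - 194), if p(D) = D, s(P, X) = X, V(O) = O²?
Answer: 11483696491/230523392 ≈ 49.816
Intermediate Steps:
f(J) = 2*J² (f(J) = (J + J)*J = (2*J)*J = 2*J²)
104352/V(671) + h/f((148 + s(16, 14)) - 194) = 104352/(671²) + 101548/((2*((148 + 14) - 194)²)) = 104352/450241 + 101548/((2*(162 - 194)²)) = 104352*(1/450241) + 101548/((2*(-32)²)) = 104352/450241 + 101548/((2*1024)) = 104352/450241 + 101548/2048 = 104352/450241 + 101548*(1/2048) = 104352/450241 + 25387/512 = 11483696491/230523392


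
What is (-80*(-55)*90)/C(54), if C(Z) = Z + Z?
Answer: 11000/3 ≈ 3666.7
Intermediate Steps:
C(Z) = 2*Z
(-80*(-55)*90)/C(54) = (-80*(-55)*90)/((2*54)) = (4400*90)/108 = 396000*(1/108) = 11000/3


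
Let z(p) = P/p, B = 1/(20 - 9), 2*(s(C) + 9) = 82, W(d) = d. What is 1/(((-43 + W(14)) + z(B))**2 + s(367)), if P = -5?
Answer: 1/7088 ≈ 0.00014108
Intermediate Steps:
s(C) = 32 (s(C) = -9 + (1/2)*82 = -9 + 41 = 32)
B = 1/11 ≈ 0.090909
z(p) = -5/p
1/(((-43 + W(14)) + z(B))**2 + s(367)) = 1/(((-43 + 14) - 5/1/11)**2 + 32) = 1/((-29 - 5*11)**2 + 32) = 1/((-29 - 55)**2 + 32) = 1/((-84)**2 + 32) = 1/(7056 + 32) = 1/7088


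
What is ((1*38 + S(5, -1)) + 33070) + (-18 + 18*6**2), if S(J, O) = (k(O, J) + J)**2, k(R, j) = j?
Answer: 33838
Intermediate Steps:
S(J, O) = 4*J**2 (S(J, O) = (J + J)**2 = (2*J)**2 = 4*J**2)
((1*38 + S(5, -1)) + 33070) + (-18 + 18*6**2) = ((1*38 + 4*5**2) + 33070) + (-18 + 18*6**2) = ((38 + 4*25) + 33070) + (-18 + 18*36) = ((38 + 100) + 33070) + (-18 + 648) = (138 + 33070) + 630 = 33208 + 630 = 33838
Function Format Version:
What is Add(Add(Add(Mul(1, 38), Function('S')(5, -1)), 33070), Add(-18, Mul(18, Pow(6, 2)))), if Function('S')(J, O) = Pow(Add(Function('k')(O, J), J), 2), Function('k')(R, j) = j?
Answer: 33838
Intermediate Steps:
Function('S')(J, O) = Mul(4, Pow(J, 2)) (Function('S')(J, O) = Pow(Add(J, J), 2) = Pow(Mul(2, J), 2) = Mul(4, Pow(J, 2)))
Add(Add(Add(Mul(1, 38), Function('S')(5, -1)), 33070), Add(-18, Mul(18, Pow(6, 2)))) = Add(Add(Add(Mul(1, 38), Mul(4, Pow(5, 2))), 33070), Add(-18, Mul(18, Pow(6, 2)))) = Add(Add(Add(38, Mul(4, 25)), 33070), Add(-18, Mul(18, 36))) = Add(Add(Add(38, 100), 33070), Add(-18, 648)) = Add(Add(138, 33070), 630) = Add(33208, 630) = 33838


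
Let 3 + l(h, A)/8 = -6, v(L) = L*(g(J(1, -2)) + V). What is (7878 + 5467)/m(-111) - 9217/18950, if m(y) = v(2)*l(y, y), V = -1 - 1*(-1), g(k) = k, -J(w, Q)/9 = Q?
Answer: -138389107/24559200 ≈ -5.6349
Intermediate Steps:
J(w, Q) = -9*Q
V = 0 (V = -1 + 1 = 0)
v(L) = 18*L (v(L) = L*(-9*(-2) + 0) = L*(18 + 0) = L*18 = 18*L)
l(h, A) = -72 (l(h, A) = -24 + 8*(-6) = -24 - 48 = -72)
m(y) = -2592 (m(y) = (18*2)*(-72) = 36*(-72) = -2592)
(7878 + 5467)/m(-111) - 9217/18950 = (7878 + 5467)/(-2592) - 9217/18950 = 13345*(-1/2592) - 9217*1/18950 = -13345/2592 - 9217/18950 = -138389107/24559200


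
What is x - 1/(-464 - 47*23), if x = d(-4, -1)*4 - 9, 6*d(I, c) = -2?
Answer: -15964/1545 ≈ -10.333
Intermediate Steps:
d(I, c) = -⅓ (d(I, c) = (⅙)*(-2) = -⅓)
x = -31/3 (x = -⅓*4 - 9 = -4/3 - 9 = -31/3 ≈ -10.333)
x - 1/(-464 - 47*23) = -31/3 - 1/(-464 - 47*23) = -31/3 - 1/(-464 - 1081) = -31/3 - 1/(-1545) = -31/3 - 1*(-1/1545) = -31/3 + 1/1545 = -15964/1545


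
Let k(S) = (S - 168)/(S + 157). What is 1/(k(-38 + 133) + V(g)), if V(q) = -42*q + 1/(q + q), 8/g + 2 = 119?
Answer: 13104/54395 ≈ 0.24090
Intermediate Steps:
g = 8/117 (g = 8/(-2 + 119) = 8/117 ≈ 0.068376)
k(S) = (-168 + S)/(157 + S)
V(q) = 1/(2*q) - 42*q (V(q) = -42*q + 1/(2*q) = 1/(2*q) - 42*q)
1/(k(-38 + 133) + V(g)) = 1/((-168 + (-38 + 133))/(157 + (-38 + 133)) + (1/(2*(8/117)) - 42*8/117)) = 1/((-168 + 95)/(157 + 95) + ((1/2)*(117/8) - 112/39)) = 1/(-73/252 + (117/16 - 112/39)) = 1/((1/252)*(-73) + 2771/624) = 1/(-73/252 + 2771/624) = 1/(54395/13104) = 13104/54395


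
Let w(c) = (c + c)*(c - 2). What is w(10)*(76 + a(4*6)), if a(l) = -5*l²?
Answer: -448640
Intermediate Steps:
w(c) = 2*c*(-2 + c) (w(c) = (2*c)*(-2 + c) = 2*c*(-2 + c))
w(10)*(76 + a(4*6)) = (2*10*(-2 + 10))*(76 - 5*(4*6)²) = (2*10*8)*(76 - 5*24²) = 160*(76 - 5*576) = 160*(76 - 2880) = 160*(-2804) = -448640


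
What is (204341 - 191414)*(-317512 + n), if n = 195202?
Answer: -1581101370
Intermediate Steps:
(204341 - 191414)*(-317512 + n) = (204341 - 191414)*(-317512 + 195202) = 12927*(-122310) = -1581101370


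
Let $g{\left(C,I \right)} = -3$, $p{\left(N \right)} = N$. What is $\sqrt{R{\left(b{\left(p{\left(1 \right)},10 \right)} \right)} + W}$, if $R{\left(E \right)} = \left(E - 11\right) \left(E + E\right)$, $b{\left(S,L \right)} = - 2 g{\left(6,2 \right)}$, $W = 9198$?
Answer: $\sqrt{9138} \approx 95.593$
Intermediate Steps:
$b{\left(S,L \right)} = 6$ ($b{\left(S,L \right)} = \left(-2\right) \left(-3\right) = 6$)
$R{\left(E \right)} = 2 E \left(-11 + E\right)$ ($R{\left(E \right)} = \left(-11 + E\right) 2 E = 2 E \left(-11 + E\right)$)
$\sqrt{R{\left(b{\left(p{\left(1 \right)},10 \right)} \right)} + W} = \sqrt{2 \cdot 6 \left(-11 + 6\right) + 9198} = \sqrt{2 \cdot 6 \left(-5\right) + 9198} = \sqrt{-60 + 9198} = \sqrt{9138}$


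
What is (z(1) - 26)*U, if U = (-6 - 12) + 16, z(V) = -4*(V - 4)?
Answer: 28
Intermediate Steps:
z(V) = 16 - 4*V (z(V) = -4*(-4 + V) = 16 - 4*V)
U = -2 (U = -18 + 16 = -2)
(z(1) - 26)*U = ((16 - 4*1) - 26)*(-2) = ((16 - 4) - 26)*(-2) = (12 - 26)*(-2) = -14*(-2) = 28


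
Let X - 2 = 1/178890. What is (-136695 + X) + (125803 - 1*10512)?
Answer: -3828603779/178890 ≈ -21402.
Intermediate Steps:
X = 357781/178890 (X = 2 + 1/178890 = 357781/178890 ≈ 2.0000)
(-136695 + X) + (125803 - 1*10512) = (-136695 + 357781/178890) + (125803 - 1*10512) = -24453010769/178890 + (125803 - 10512) = -24453010769/178890 + 115291 = -3828603779/178890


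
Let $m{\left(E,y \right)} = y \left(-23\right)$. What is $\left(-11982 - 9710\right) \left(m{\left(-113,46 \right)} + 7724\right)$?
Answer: $-144598872$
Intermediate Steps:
$m{\left(E,y \right)} = - 23 y$
$\left(-11982 - 9710\right) \left(m{\left(-113,46 \right)} + 7724\right) = \left(-11982 - 9710\right) \left(\left(-23\right) 46 + 7724\right) = - 21692 \left(-1058 + 7724\right) = \left(-21692\right) 6666 = -144598872$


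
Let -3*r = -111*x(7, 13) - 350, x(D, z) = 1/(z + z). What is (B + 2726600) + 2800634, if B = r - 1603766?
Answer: 306039715/78 ≈ 3.9236e+6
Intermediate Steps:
x(D, z) = 1/(2*z)
r = 9211/78 (r = -(-111/(2*13) - 350)/3 = -(-111*1/26 - 350)/3 = -(-111/26 - 350)/3 = -1/3*(-9211/26) = 9211/78 ≈ 118.09)
B = -125084537/78 (B = 9211/78 - 1603766 = -125084537/78 ≈ -1.6036e+6)
(B + 2726600) + 2800634 = (-125084537/78 + 2726600) + 2800634 = 87590263/78 + 2800634 = 306039715/78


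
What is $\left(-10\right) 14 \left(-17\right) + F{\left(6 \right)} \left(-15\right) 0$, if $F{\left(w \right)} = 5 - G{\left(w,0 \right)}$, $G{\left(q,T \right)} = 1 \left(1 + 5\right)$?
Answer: $2380$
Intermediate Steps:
$G{\left(q,T \right)} = 6$ ($G{\left(q,T \right)} = 1 \cdot 6 = 6$)
$F{\left(w \right)} = -1$ ($F{\left(w \right)} = 5 - 6 = -1$)
$\left(-10\right) 14 \left(-17\right) + F{\left(6 \right)} \left(-15\right) 0 = \left(-10\right) 14 \left(-17\right) + \left(-1\right) \left(-15\right) 0 = \left(-140\right) \left(-17\right) + 15 \cdot 0 = 2380 + 0 = 2380$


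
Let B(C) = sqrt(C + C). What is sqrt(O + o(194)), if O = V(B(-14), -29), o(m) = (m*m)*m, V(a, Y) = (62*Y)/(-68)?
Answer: sqrt(8440430470)/34 ≈ 2702.1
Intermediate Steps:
B(C) = sqrt(2)*sqrt(C) (B(C) = sqrt(2*C) = sqrt(2)*sqrt(C))
V(a, Y) = -31*Y/34 (V(a, Y) = (62*Y)*(-1/68) = -31*Y/34)
o(m) = m**3 (o(m) = m**2*m = m**3)
O = 899/34 (O = -31/34*(-29) = 899/34 ≈ 26.441)
sqrt(O + o(194)) = sqrt(899/34 + 194**3) = sqrt(899/34 + 7301384) = sqrt(248247955/34) = sqrt(8440430470)/34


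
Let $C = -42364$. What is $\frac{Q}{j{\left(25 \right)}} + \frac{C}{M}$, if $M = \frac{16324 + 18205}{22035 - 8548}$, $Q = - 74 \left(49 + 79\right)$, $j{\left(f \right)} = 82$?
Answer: $- \frac{23589423332}{1415689} \approx -16663.0$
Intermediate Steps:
$Q = -9472$ ($Q = \left(-74\right) 128 = -9472$)
$M = \frac{34529}{13487} \approx 2.5602$
$\frac{Q}{j{\left(25 \right)}} + \frac{C}{M} = - \frac{9472}{82} - \frac{42364}{\frac{34529}{13487}} = \left(-9472\right) \frac{1}{82} - \frac{571363268}{34529} = - \frac{4736}{41} - \frac{571363268}{34529} = - \frac{23589423332}{1415689}$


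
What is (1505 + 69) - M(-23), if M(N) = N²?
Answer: 1045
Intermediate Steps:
(1505 + 69) - M(-23) = (1505 + 69) - 1*(-23)² = 1574 - 1*529 = 1574 - 529 = 1045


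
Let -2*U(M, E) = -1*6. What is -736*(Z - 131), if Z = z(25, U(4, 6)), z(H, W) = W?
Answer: 94208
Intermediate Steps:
U(M, E) = 3 (U(M, E) = -(-1)*6/2 = -½*(-6) = 3)
Z = 3
-736*(Z - 131) = -736*(3 - 131) = -736*(-128) = 94208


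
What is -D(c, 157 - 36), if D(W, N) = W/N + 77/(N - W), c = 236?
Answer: -17823/13915 ≈ -1.2808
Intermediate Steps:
D(W, N) = 77/(N - W) + W/N
-D(c, 157 - 36) = -(-1*236**2 + 77*(157 - 36) + (157 - 36)*236)/((157 - 36)*((157 - 36) - 1*236)) = -(-1*55696 + 77*121 + 121*236)/(121*(121 - 236)) = -(-55696 + 9317 + 28556)/(121*(-115)) = -(-1)*(-17823)/(121*115) = -1*17823/13915 = -17823/13915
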